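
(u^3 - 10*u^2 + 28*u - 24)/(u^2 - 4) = (u^2 - 8*u + 12)/(u + 2)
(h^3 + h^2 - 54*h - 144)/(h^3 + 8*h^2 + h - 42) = (h^2 - 2*h - 48)/(h^2 + 5*h - 14)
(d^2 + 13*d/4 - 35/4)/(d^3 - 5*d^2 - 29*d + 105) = (d - 7/4)/(d^2 - 10*d + 21)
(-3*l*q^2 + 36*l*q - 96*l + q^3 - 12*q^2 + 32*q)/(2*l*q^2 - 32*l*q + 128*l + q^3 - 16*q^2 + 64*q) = (-3*l*q + 12*l + q^2 - 4*q)/(2*l*q - 16*l + q^2 - 8*q)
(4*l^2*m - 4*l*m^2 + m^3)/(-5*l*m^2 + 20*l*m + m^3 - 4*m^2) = (-4*l^2 + 4*l*m - m^2)/(5*l*m - 20*l - m^2 + 4*m)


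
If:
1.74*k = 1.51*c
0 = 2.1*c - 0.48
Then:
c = 0.23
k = 0.20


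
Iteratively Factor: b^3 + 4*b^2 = (b + 4)*(b^2) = b*(b + 4)*(b)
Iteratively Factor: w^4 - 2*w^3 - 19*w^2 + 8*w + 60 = (w - 2)*(w^3 - 19*w - 30) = (w - 2)*(w + 2)*(w^2 - 2*w - 15) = (w - 2)*(w + 2)*(w + 3)*(w - 5)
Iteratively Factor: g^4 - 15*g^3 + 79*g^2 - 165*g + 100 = (g - 5)*(g^3 - 10*g^2 + 29*g - 20) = (g - 5)^2*(g^2 - 5*g + 4) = (g - 5)^2*(g - 1)*(g - 4)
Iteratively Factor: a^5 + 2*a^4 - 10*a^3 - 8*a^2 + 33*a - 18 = (a - 2)*(a^4 + 4*a^3 - 2*a^2 - 12*a + 9) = (a - 2)*(a + 3)*(a^3 + a^2 - 5*a + 3) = (a - 2)*(a - 1)*(a + 3)*(a^2 + 2*a - 3) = (a - 2)*(a - 1)^2*(a + 3)*(a + 3)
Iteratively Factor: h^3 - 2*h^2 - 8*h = (h + 2)*(h^2 - 4*h) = (h - 4)*(h + 2)*(h)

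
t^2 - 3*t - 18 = (t - 6)*(t + 3)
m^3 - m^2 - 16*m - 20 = (m - 5)*(m + 2)^2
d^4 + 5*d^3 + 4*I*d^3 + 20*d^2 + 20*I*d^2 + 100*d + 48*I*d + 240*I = (d + 5)*(d - 4*I)*(d + 2*I)*(d + 6*I)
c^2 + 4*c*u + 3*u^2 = (c + u)*(c + 3*u)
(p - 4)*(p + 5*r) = p^2 + 5*p*r - 4*p - 20*r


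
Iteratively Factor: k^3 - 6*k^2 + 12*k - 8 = (k - 2)*(k^2 - 4*k + 4) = (k - 2)^2*(k - 2)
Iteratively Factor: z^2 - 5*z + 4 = (z - 1)*(z - 4)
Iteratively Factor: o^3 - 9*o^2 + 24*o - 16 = (o - 4)*(o^2 - 5*o + 4) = (o - 4)^2*(o - 1)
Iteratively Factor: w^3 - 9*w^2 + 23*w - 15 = (w - 1)*(w^2 - 8*w + 15) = (w - 5)*(w - 1)*(w - 3)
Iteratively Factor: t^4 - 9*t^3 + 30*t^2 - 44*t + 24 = (t - 2)*(t^3 - 7*t^2 + 16*t - 12) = (t - 3)*(t - 2)*(t^2 - 4*t + 4) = (t - 3)*(t - 2)^2*(t - 2)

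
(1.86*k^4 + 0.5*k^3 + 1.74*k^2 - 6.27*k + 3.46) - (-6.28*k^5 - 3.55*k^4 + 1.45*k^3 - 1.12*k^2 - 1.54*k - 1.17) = 6.28*k^5 + 5.41*k^4 - 0.95*k^3 + 2.86*k^2 - 4.73*k + 4.63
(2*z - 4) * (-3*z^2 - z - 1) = -6*z^3 + 10*z^2 + 2*z + 4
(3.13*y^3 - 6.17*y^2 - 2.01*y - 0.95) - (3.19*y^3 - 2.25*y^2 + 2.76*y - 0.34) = -0.0600000000000001*y^3 - 3.92*y^2 - 4.77*y - 0.61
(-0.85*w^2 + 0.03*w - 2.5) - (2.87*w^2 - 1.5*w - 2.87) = -3.72*w^2 + 1.53*w + 0.37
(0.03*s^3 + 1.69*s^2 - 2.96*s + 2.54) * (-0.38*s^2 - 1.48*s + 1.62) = -0.0114*s^5 - 0.6866*s^4 - 1.3278*s^3 + 6.1534*s^2 - 8.5544*s + 4.1148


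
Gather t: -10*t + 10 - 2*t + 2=12 - 12*t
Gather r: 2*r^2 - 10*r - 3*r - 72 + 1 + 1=2*r^2 - 13*r - 70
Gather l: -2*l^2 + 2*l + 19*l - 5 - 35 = -2*l^2 + 21*l - 40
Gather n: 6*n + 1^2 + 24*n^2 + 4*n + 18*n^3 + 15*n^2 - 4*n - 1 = 18*n^3 + 39*n^2 + 6*n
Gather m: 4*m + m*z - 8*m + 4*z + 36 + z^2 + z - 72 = m*(z - 4) + z^2 + 5*z - 36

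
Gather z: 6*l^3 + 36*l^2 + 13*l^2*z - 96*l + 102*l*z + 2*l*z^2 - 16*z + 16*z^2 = 6*l^3 + 36*l^2 - 96*l + z^2*(2*l + 16) + z*(13*l^2 + 102*l - 16)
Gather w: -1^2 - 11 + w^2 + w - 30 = w^2 + w - 42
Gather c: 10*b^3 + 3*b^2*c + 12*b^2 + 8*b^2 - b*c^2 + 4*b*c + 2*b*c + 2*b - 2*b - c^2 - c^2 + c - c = 10*b^3 + 20*b^2 + c^2*(-b - 2) + c*(3*b^2 + 6*b)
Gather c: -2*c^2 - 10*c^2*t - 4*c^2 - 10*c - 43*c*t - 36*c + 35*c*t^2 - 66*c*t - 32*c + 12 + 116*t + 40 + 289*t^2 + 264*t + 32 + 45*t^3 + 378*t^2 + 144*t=c^2*(-10*t - 6) + c*(35*t^2 - 109*t - 78) + 45*t^3 + 667*t^2 + 524*t + 84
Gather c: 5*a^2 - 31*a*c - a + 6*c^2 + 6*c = 5*a^2 - a + 6*c^2 + c*(6 - 31*a)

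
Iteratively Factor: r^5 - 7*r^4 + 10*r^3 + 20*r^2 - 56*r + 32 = (r - 2)*(r^4 - 5*r^3 + 20*r - 16) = (r - 4)*(r - 2)*(r^3 - r^2 - 4*r + 4) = (r - 4)*(r - 2)*(r - 1)*(r^2 - 4) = (r - 4)*(r - 2)^2*(r - 1)*(r + 2)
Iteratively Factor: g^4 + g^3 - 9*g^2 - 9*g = (g - 3)*(g^3 + 4*g^2 + 3*g) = (g - 3)*(g + 1)*(g^2 + 3*g) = (g - 3)*(g + 1)*(g + 3)*(g)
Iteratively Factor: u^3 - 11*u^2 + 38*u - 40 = (u - 4)*(u^2 - 7*u + 10) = (u - 4)*(u - 2)*(u - 5)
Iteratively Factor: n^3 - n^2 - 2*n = (n - 2)*(n^2 + n) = n*(n - 2)*(n + 1)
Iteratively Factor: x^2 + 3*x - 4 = (x - 1)*(x + 4)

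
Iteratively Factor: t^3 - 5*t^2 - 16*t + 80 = (t + 4)*(t^2 - 9*t + 20) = (t - 4)*(t + 4)*(t - 5)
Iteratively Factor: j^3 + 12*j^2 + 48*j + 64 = (j + 4)*(j^2 + 8*j + 16) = (j + 4)^2*(j + 4)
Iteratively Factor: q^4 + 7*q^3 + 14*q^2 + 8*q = (q + 4)*(q^3 + 3*q^2 + 2*q) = (q + 2)*(q + 4)*(q^2 + q) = q*(q + 2)*(q + 4)*(q + 1)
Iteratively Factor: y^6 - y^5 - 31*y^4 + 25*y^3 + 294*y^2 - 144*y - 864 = (y + 2)*(y^5 - 3*y^4 - 25*y^3 + 75*y^2 + 144*y - 432) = (y - 3)*(y + 2)*(y^4 - 25*y^2 + 144) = (y - 3)^2*(y + 2)*(y^3 + 3*y^2 - 16*y - 48) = (y - 4)*(y - 3)^2*(y + 2)*(y^2 + 7*y + 12) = (y - 4)*(y - 3)^2*(y + 2)*(y + 3)*(y + 4)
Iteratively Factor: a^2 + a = (a)*(a + 1)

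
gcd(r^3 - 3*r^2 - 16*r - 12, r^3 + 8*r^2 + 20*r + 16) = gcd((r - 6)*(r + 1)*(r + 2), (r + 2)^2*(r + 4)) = r + 2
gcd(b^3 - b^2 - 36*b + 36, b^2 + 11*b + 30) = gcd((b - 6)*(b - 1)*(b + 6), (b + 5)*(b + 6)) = b + 6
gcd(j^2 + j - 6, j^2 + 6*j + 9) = j + 3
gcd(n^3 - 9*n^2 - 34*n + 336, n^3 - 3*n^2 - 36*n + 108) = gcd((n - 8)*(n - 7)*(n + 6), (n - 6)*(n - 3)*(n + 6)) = n + 6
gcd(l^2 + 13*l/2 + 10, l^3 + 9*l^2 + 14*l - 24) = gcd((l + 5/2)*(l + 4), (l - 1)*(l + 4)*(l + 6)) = l + 4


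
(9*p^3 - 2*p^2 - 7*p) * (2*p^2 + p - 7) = 18*p^5 + 5*p^4 - 79*p^3 + 7*p^2 + 49*p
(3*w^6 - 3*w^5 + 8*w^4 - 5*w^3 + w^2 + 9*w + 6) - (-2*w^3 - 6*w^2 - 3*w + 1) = 3*w^6 - 3*w^5 + 8*w^4 - 3*w^3 + 7*w^2 + 12*w + 5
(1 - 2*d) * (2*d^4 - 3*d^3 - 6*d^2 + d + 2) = -4*d^5 + 8*d^4 + 9*d^3 - 8*d^2 - 3*d + 2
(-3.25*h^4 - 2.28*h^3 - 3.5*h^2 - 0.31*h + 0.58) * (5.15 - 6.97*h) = 22.6525*h^5 - 0.845900000000002*h^4 + 12.653*h^3 - 15.8643*h^2 - 5.6391*h + 2.987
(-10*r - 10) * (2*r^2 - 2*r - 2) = -20*r^3 + 40*r + 20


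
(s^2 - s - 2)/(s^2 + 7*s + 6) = (s - 2)/(s + 6)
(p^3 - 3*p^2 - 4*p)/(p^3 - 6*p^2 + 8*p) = (p + 1)/(p - 2)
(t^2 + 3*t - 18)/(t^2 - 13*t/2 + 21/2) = 2*(t + 6)/(2*t - 7)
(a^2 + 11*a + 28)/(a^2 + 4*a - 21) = (a + 4)/(a - 3)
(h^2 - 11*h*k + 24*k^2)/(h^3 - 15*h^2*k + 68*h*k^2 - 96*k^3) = 1/(h - 4*k)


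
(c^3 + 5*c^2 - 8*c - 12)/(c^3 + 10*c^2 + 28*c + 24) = (c^2 - c - 2)/(c^2 + 4*c + 4)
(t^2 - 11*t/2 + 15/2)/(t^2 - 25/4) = 2*(t - 3)/(2*t + 5)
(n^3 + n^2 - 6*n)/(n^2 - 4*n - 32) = n*(-n^2 - n + 6)/(-n^2 + 4*n + 32)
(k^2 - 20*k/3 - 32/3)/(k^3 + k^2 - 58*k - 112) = (k + 4/3)/(k^2 + 9*k + 14)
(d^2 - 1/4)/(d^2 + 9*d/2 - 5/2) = (d + 1/2)/(d + 5)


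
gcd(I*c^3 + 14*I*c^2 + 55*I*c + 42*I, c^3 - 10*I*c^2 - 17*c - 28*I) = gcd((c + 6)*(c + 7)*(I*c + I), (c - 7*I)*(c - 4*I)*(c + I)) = 1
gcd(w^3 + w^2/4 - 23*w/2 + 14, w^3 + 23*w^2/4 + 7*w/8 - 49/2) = w^2 + 9*w/4 - 7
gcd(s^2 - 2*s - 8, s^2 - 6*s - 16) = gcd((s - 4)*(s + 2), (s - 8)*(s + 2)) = s + 2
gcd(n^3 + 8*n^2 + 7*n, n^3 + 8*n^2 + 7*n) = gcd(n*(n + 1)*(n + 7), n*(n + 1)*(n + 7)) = n^3 + 8*n^2 + 7*n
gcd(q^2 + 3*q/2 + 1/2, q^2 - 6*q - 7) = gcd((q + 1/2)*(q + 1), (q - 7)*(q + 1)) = q + 1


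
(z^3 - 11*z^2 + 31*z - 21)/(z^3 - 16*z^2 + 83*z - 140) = (z^2 - 4*z + 3)/(z^2 - 9*z + 20)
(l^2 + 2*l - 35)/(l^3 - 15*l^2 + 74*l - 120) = (l + 7)/(l^2 - 10*l + 24)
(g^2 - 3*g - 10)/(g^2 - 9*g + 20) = (g + 2)/(g - 4)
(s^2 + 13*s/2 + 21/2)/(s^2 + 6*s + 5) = (2*s^2 + 13*s + 21)/(2*(s^2 + 6*s + 5))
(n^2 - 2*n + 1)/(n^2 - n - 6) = (-n^2 + 2*n - 1)/(-n^2 + n + 6)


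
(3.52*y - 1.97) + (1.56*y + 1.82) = 5.08*y - 0.15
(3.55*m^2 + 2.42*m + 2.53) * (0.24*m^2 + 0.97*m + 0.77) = 0.852*m^4 + 4.0243*m^3 + 5.6881*m^2 + 4.3175*m + 1.9481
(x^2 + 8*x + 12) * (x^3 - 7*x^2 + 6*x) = x^5 + x^4 - 38*x^3 - 36*x^2 + 72*x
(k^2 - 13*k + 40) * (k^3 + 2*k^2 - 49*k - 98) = k^5 - 11*k^4 - 35*k^3 + 619*k^2 - 686*k - 3920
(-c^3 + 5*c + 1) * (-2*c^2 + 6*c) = 2*c^5 - 6*c^4 - 10*c^3 + 28*c^2 + 6*c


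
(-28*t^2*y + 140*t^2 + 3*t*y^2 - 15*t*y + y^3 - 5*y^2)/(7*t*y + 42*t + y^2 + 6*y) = (-4*t*y + 20*t + y^2 - 5*y)/(y + 6)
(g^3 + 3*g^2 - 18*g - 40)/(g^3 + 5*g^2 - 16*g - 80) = (g + 2)/(g + 4)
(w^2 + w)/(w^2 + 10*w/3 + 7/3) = 3*w/(3*w + 7)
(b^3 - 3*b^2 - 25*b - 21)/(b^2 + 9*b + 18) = (b^2 - 6*b - 7)/(b + 6)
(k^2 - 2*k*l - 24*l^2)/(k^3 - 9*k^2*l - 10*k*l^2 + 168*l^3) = 1/(k - 7*l)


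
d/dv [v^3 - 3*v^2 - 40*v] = 3*v^2 - 6*v - 40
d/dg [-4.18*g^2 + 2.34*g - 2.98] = 2.34 - 8.36*g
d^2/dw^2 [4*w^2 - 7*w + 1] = 8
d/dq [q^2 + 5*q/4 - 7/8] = 2*q + 5/4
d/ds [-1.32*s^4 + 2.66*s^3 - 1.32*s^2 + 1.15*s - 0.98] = -5.28*s^3 + 7.98*s^2 - 2.64*s + 1.15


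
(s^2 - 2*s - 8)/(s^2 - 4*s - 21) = (-s^2 + 2*s + 8)/(-s^2 + 4*s + 21)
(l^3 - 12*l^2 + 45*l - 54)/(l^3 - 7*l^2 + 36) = (l - 3)/(l + 2)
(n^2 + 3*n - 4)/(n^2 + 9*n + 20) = (n - 1)/(n + 5)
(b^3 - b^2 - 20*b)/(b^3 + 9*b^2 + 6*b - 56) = b*(b - 5)/(b^2 + 5*b - 14)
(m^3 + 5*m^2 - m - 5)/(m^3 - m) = (m + 5)/m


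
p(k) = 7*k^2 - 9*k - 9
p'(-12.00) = -177.00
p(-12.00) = 1107.00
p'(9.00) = 117.00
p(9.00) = 477.00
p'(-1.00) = -23.00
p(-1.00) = 7.00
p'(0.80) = 2.20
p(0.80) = -11.72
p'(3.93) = 46.02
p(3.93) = 63.74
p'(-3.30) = -55.20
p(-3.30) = 96.93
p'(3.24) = 36.36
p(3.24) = 35.32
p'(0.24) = -5.64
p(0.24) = -10.76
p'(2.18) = 21.52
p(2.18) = 4.65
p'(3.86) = 45.04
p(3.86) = 60.56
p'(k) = 14*k - 9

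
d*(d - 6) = d^2 - 6*d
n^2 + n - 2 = (n - 1)*(n + 2)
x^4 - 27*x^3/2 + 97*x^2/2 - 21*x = x*(x - 7)*(x - 6)*(x - 1/2)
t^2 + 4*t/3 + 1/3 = (t + 1/3)*(t + 1)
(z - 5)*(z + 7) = z^2 + 2*z - 35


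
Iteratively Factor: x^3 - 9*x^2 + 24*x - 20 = (x - 2)*(x^2 - 7*x + 10) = (x - 5)*(x - 2)*(x - 2)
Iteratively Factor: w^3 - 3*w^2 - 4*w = (w + 1)*(w^2 - 4*w) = w*(w + 1)*(w - 4)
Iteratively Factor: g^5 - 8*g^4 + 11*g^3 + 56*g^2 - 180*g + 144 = (g + 3)*(g^4 - 11*g^3 + 44*g^2 - 76*g + 48) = (g - 2)*(g + 3)*(g^3 - 9*g^2 + 26*g - 24) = (g - 4)*(g - 2)*(g + 3)*(g^2 - 5*g + 6) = (g - 4)*(g - 2)^2*(g + 3)*(g - 3)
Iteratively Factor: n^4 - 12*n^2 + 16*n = (n)*(n^3 - 12*n + 16) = n*(n - 2)*(n^2 + 2*n - 8) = n*(n - 2)*(n + 4)*(n - 2)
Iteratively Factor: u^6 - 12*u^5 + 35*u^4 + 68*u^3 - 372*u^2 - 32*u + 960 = (u + 2)*(u^5 - 14*u^4 + 63*u^3 - 58*u^2 - 256*u + 480) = (u - 3)*(u + 2)*(u^4 - 11*u^3 + 30*u^2 + 32*u - 160) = (u - 3)*(u + 2)^2*(u^3 - 13*u^2 + 56*u - 80) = (u - 4)*(u - 3)*(u + 2)^2*(u^2 - 9*u + 20) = (u - 5)*(u - 4)*(u - 3)*(u + 2)^2*(u - 4)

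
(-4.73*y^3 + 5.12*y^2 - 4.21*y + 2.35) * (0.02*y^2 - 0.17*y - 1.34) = -0.0946*y^5 + 0.9065*y^4 + 5.3836*y^3 - 6.0981*y^2 + 5.2419*y - 3.149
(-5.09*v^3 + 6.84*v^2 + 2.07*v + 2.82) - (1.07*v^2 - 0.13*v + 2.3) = -5.09*v^3 + 5.77*v^2 + 2.2*v + 0.52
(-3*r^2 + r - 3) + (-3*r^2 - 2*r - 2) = -6*r^2 - r - 5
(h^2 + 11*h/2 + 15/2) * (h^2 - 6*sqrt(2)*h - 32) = h^4 - 6*sqrt(2)*h^3 + 11*h^3/2 - 33*sqrt(2)*h^2 - 49*h^2/2 - 176*h - 45*sqrt(2)*h - 240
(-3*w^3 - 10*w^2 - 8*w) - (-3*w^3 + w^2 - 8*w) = -11*w^2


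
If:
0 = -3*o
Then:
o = 0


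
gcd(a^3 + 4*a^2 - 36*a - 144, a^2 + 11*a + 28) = a + 4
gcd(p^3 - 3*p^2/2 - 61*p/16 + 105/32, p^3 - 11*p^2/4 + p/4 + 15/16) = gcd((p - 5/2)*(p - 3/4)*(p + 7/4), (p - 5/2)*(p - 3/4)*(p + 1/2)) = p^2 - 13*p/4 + 15/8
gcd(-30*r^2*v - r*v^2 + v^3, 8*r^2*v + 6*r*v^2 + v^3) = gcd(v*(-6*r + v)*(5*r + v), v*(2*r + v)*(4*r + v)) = v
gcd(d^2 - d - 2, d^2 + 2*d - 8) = d - 2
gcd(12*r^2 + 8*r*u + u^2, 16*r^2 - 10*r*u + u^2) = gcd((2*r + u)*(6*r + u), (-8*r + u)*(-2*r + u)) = 1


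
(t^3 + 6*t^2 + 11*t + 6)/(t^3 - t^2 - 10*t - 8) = (t + 3)/(t - 4)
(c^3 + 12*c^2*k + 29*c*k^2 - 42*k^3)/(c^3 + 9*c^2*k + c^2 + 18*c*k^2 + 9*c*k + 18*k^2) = (c^2 + 6*c*k - 7*k^2)/(c^2 + 3*c*k + c + 3*k)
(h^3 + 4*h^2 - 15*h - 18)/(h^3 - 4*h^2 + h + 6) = (h + 6)/(h - 2)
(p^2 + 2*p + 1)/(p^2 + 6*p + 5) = (p + 1)/(p + 5)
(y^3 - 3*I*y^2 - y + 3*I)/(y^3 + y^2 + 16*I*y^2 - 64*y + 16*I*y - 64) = (y^2 - y*(1 + 3*I) + 3*I)/(y^2 + 16*I*y - 64)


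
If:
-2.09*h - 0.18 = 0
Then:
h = -0.09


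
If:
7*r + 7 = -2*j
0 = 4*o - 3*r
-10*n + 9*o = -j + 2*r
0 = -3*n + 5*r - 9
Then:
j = -3521/370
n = -5/37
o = 477/370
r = 318/185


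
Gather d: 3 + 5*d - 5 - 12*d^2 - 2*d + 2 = -12*d^2 + 3*d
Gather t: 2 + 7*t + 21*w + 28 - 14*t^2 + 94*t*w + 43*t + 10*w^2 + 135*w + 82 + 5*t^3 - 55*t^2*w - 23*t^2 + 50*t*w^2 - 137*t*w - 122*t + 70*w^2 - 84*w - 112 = 5*t^3 + t^2*(-55*w - 37) + t*(50*w^2 - 43*w - 72) + 80*w^2 + 72*w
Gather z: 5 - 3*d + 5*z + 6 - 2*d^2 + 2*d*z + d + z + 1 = -2*d^2 - 2*d + z*(2*d + 6) + 12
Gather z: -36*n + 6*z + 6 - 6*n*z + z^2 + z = -36*n + z^2 + z*(7 - 6*n) + 6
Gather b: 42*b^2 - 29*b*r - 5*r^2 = 42*b^2 - 29*b*r - 5*r^2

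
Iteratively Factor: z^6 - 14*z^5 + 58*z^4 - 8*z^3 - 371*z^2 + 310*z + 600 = (z - 5)*(z^5 - 9*z^4 + 13*z^3 + 57*z^2 - 86*z - 120) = (z - 5)*(z + 1)*(z^4 - 10*z^3 + 23*z^2 + 34*z - 120) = (z - 5)*(z - 4)*(z + 1)*(z^3 - 6*z^2 - z + 30) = (z - 5)^2*(z - 4)*(z + 1)*(z^2 - z - 6) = (z - 5)^2*(z - 4)*(z - 3)*(z + 1)*(z + 2)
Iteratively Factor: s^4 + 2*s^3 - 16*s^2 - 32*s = (s + 4)*(s^3 - 2*s^2 - 8*s) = (s + 2)*(s + 4)*(s^2 - 4*s) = s*(s + 2)*(s + 4)*(s - 4)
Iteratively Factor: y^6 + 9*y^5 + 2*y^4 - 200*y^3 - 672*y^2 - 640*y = (y + 4)*(y^5 + 5*y^4 - 18*y^3 - 128*y^2 - 160*y) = (y - 5)*(y + 4)*(y^4 + 10*y^3 + 32*y^2 + 32*y) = (y - 5)*(y + 4)^2*(y^3 + 6*y^2 + 8*y) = y*(y - 5)*(y + 4)^2*(y^2 + 6*y + 8) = y*(y - 5)*(y + 2)*(y + 4)^2*(y + 4)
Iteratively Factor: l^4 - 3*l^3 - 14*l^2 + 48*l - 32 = (l + 4)*(l^3 - 7*l^2 + 14*l - 8) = (l - 2)*(l + 4)*(l^2 - 5*l + 4) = (l - 2)*(l - 1)*(l + 4)*(l - 4)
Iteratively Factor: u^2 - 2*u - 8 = (u + 2)*(u - 4)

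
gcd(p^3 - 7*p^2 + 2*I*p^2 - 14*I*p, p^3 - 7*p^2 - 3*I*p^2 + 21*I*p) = p^2 - 7*p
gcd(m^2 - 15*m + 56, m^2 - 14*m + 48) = m - 8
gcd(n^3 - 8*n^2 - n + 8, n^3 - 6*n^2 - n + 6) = n^2 - 1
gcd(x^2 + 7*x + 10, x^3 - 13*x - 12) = 1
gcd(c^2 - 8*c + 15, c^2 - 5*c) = c - 5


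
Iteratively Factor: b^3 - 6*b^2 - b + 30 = (b - 3)*(b^2 - 3*b - 10) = (b - 3)*(b + 2)*(b - 5)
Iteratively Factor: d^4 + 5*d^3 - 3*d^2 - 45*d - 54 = (d + 3)*(d^3 + 2*d^2 - 9*d - 18) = (d + 3)^2*(d^2 - d - 6) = (d + 2)*(d + 3)^2*(d - 3)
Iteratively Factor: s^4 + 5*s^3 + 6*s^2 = (s)*(s^3 + 5*s^2 + 6*s) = s^2*(s^2 + 5*s + 6) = s^2*(s + 3)*(s + 2)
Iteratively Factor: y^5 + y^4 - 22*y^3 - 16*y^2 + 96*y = (y + 3)*(y^4 - 2*y^3 - 16*y^2 + 32*y) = (y - 2)*(y + 3)*(y^3 - 16*y) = (y - 2)*(y + 3)*(y + 4)*(y^2 - 4*y) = y*(y - 2)*(y + 3)*(y + 4)*(y - 4)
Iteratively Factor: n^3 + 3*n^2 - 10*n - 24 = (n - 3)*(n^2 + 6*n + 8) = (n - 3)*(n + 4)*(n + 2)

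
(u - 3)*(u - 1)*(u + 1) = u^3 - 3*u^2 - u + 3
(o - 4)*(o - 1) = o^2 - 5*o + 4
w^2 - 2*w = w*(w - 2)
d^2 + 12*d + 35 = (d + 5)*(d + 7)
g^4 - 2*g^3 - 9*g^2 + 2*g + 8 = (g - 4)*(g - 1)*(g + 1)*(g + 2)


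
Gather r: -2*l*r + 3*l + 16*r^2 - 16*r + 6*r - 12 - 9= 3*l + 16*r^2 + r*(-2*l - 10) - 21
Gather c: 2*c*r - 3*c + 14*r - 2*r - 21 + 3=c*(2*r - 3) + 12*r - 18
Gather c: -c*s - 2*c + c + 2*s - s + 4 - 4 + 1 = c*(-s - 1) + s + 1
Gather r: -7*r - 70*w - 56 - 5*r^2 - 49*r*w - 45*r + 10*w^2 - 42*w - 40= -5*r^2 + r*(-49*w - 52) + 10*w^2 - 112*w - 96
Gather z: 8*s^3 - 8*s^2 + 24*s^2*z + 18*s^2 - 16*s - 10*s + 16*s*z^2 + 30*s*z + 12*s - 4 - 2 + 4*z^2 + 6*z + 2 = 8*s^3 + 10*s^2 - 14*s + z^2*(16*s + 4) + z*(24*s^2 + 30*s + 6) - 4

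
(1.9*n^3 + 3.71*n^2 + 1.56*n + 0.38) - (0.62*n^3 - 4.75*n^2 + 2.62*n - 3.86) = 1.28*n^3 + 8.46*n^2 - 1.06*n + 4.24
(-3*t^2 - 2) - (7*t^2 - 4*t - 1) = -10*t^2 + 4*t - 1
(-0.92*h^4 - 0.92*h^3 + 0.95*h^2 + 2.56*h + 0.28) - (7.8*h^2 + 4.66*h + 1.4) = -0.92*h^4 - 0.92*h^3 - 6.85*h^2 - 2.1*h - 1.12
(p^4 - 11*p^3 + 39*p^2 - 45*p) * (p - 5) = p^5 - 16*p^4 + 94*p^3 - 240*p^2 + 225*p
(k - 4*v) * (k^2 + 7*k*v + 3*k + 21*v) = k^3 + 3*k^2*v + 3*k^2 - 28*k*v^2 + 9*k*v - 84*v^2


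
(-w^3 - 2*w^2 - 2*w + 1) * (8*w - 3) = -8*w^4 - 13*w^3 - 10*w^2 + 14*w - 3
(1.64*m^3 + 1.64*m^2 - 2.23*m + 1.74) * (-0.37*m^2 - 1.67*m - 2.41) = -0.6068*m^5 - 3.3456*m^4 - 5.8661*m^3 - 0.8721*m^2 + 2.4685*m - 4.1934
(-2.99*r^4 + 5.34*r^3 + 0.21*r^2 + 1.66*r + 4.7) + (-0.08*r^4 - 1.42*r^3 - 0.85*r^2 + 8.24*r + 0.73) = -3.07*r^4 + 3.92*r^3 - 0.64*r^2 + 9.9*r + 5.43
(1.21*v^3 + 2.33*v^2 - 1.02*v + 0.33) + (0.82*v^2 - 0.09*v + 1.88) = 1.21*v^3 + 3.15*v^2 - 1.11*v + 2.21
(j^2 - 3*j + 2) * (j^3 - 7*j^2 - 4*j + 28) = j^5 - 10*j^4 + 19*j^3 + 26*j^2 - 92*j + 56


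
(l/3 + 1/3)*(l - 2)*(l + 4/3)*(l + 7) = l^4/3 + 22*l^3/9 - l^2/3 - 26*l/3 - 56/9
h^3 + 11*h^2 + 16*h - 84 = (h - 2)*(h + 6)*(h + 7)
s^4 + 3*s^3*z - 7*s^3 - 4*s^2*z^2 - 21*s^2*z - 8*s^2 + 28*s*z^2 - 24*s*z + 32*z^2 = (s - 8)*(s + 1)*(s - z)*(s + 4*z)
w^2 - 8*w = w*(w - 8)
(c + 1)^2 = c^2 + 2*c + 1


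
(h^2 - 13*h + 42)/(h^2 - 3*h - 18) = (h - 7)/(h + 3)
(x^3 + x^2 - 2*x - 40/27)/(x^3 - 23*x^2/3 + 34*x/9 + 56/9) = (x + 5/3)/(x - 7)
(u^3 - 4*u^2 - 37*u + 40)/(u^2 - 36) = (u^3 - 4*u^2 - 37*u + 40)/(u^2 - 36)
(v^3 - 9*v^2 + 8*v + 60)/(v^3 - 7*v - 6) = (v^2 - 11*v + 30)/(v^2 - 2*v - 3)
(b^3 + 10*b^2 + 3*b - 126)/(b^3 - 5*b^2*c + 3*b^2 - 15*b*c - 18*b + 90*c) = (b + 7)/(b - 5*c)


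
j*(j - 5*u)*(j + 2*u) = j^3 - 3*j^2*u - 10*j*u^2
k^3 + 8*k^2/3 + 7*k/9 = k*(k + 1/3)*(k + 7/3)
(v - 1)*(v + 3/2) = v^2 + v/2 - 3/2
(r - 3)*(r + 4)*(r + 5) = r^3 + 6*r^2 - 7*r - 60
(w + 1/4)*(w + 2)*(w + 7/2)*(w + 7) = w^4 + 51*w^3/4 + 389*w^2/8 + 483*w/8 + 49/4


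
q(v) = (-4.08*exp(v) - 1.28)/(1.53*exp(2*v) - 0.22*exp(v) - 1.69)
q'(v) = (-4.08*exp(v) - 1.28)*(-3.06*exp(2*v) + 0.22*exp(v))/(1.53*exp(2*v) - 0.22*exp(v) - 1.69)^2 - 4.08*exp(v)/(1.53*exp(2*v) - 0.22*exp(v) - 1.69) = (6.2424*exp(2*v) + 3.9168*exp(v) + 6.6136)*exp(v)/(2.3409*exp(4*v) - 0.6732*exp(3*v) - 5.123*exp(2*v) + 0.7436*exp(v) + 2.8561)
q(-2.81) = 0.90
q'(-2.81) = 0.14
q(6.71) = -0.00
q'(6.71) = 0.00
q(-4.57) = 0.78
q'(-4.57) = 0.02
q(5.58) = -0.01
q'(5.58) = 0.01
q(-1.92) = 1.11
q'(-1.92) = 0.38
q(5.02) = -0.02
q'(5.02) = 0.02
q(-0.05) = 10.02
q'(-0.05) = 57.37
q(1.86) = -0.46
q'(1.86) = 0.52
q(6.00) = -0.00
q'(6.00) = 0.01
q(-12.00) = 0.76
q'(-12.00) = 0.00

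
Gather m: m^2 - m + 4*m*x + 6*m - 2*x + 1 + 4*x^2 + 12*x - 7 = m^2 + m*(4*x + 5) + 4*x^2 + 10*x - 6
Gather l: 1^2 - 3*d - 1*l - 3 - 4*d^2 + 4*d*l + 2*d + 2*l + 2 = -4*d^2 - d + l*(4*d + 1)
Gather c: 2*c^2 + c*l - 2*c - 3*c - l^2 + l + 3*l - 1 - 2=2*c^2 + c*(l - 5) - l^2 + 4*l - 3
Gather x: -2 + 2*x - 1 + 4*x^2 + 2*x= 4*x^2 + 4*x - 3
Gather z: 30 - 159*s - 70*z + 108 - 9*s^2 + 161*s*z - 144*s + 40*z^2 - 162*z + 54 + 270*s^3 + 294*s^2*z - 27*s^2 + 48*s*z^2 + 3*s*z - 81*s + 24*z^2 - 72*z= 270*s^3 - 36*s^2 - 384*s + z^2*(48*s + 64) + z*(294*s^2 + 164*s - 304) + 192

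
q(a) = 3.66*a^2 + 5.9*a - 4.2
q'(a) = 7.32*a + 5.9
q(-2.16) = 0.13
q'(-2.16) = -9.91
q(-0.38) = -5.91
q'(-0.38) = 3.12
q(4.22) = 85.88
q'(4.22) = 36.79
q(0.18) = -3.02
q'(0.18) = 7.22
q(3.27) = 54.23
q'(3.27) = 29.84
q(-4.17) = 34.84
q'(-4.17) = -24.62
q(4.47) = 95.30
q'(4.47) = 38.62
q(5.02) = 117.65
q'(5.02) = 42.65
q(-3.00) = 11.04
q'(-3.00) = -16.06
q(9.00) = 345.36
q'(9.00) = 71.78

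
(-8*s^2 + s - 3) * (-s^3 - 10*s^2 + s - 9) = 8*s^5 + 79*s^4 - 15*s^3 + 103*s^2 - 12*s + 27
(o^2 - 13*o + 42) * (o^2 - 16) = o^4 - 13*o^3 + 26*o^2 + 208*o - 672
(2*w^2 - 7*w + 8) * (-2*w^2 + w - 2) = -4*w^4 + 16*w^3 - 27*w^2 + 22*w - 16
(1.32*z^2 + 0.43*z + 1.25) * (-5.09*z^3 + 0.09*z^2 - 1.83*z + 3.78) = -6.7188*z^5 - 2.0699*z^4 - 8.7394*z^3 + 4.3152*z^2 - 0.6621*z + 4.725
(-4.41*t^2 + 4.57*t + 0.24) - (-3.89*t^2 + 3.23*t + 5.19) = -0.52*t^2 + 1.34*t - 4.95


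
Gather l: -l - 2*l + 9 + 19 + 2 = 30 - 3*l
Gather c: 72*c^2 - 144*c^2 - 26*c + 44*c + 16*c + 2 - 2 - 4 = -72*c^2 + 34*c - 4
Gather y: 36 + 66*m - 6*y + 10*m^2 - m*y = 10*m^2 + 66*m + y*(-m - 6) + 36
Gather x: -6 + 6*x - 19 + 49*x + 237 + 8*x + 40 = 63*x + 252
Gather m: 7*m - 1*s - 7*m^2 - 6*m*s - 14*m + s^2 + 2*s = -7*m^2 + m*(-6*s - 7) + s^2 + s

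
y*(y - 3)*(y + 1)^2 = y^4 - y^3 - 5*y^2 - 3*y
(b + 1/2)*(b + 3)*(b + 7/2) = b^3 + 7*b^2 + 55*b/4 + 21/4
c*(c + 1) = c^2 + c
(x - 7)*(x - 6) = x^2 - 13*x + 42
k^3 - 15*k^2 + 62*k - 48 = (k - 8)*(k - 6)*(k - 1)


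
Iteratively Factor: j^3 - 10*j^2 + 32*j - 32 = (j - 4)*(j^2 - 6*j + 8) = (j - 4)*(j - 2)*(j - 4)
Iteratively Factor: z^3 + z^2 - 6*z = (z)*(z^2 + z - 6) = z*(z - 2)*(z + 3)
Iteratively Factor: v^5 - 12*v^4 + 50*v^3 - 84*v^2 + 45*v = (v - 5)*(v^4 - 7*v^3 + 15*v^2 - 9*v) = (v - 5)*(v - 1)*(v^3 - 6*v^2 + 9*v) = (v - 5)*(v - 3)*(v - 1)*(v^2 - 3*v) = (v - 5)*(v - 3)^2*(v - 1)*(v)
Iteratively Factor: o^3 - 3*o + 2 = (o - 1)*(o^2 + o - 2) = (o - 1)^2*(o + 2)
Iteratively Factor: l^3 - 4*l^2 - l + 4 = (l + 1)*(l^2 - 5*l + 4) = (l - 1)*(l + 1)*(l - 4)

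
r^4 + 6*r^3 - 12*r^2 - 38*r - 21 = (r - 3)*(r + 1)^2*(r + 7)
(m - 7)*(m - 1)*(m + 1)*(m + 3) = m^4 - 4*m^3 - 22*m^2 + 4*m + 21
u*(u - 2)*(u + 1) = u^3 - u^2 - 2*u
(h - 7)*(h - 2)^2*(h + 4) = h^4 - 7*h^3 - 12*h^2 + 100*h - 112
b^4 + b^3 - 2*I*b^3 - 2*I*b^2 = b^2*(b + 1)*(b - 2*I)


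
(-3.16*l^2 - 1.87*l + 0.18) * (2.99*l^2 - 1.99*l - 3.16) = -9.4484*l^4 + 0.6971*l^3 + 14.2451*l^2 + 5.551*l - 0.5688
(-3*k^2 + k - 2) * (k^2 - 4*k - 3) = -3*k^4 + 13*k^3 + 3*k^2 + 5*k + 6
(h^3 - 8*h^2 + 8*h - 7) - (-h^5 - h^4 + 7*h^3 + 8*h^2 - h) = h^5 + h^4 - 6*h^3 - 16*h^2 + 9*h - 7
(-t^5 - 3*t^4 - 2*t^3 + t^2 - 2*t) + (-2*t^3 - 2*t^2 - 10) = -t^5 - 3*t^4 - 4*t^3 - t^2 - 2*t - 10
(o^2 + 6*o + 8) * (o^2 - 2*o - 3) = o^4 + 4*o^3 - 7*o^2 - 34*o - 24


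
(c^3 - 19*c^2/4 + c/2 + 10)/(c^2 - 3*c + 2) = (c^2 - 11*c/4 - 5)/(c - 1)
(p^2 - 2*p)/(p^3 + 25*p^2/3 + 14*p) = 3*(p - 2)/(3*p^2 + 25*p + 42)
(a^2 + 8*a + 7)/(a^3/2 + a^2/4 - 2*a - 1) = 4*(a^2 + 8*a + 7)/(2*a^3 + a^2 - 8*a - 4)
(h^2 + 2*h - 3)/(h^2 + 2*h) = (h^2 + 2*h - 3)/(h*(h + 2))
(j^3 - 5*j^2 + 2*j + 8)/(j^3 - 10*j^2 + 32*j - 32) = (j + 1)/(j - 4)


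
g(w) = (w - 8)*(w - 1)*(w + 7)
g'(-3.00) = -16.00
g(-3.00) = 176.00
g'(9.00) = 152.00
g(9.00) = 128.00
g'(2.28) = -48.52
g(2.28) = -67.94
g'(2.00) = -51.00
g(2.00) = -54.00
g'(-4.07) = 10.97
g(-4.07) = 179.30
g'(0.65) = -56.33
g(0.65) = 19.68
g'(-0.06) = -54.75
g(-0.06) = 59.29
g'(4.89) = -2.82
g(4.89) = -143.84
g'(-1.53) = -41.86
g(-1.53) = 131.89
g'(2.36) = -47.73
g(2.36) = -71.79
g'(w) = (w - 8)*(w - 1) + (w - 8)*(w + 7) + (w - 1)*(w + 7)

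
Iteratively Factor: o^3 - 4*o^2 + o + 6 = (o - 2)*(o^2 - 2*o - 3) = (o - 3)*(o - 2)*(o + 1)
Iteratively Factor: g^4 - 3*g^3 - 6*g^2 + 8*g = (g - 4)*(g^3 + g^2 - 2*g) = g*(g - 4)*(g^2 + g - 2) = g*(g - 4)*(g - 1)*(g + 2)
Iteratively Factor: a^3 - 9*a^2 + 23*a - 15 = (a - 5)*(a^2 - 4*a + 3) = (a - 5)*(a - 1)*(a - 3)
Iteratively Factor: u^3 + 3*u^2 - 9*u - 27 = (u - 3)*(u^2 + 6*u + 9) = (u - 3)*(u + 3)*(u + 3)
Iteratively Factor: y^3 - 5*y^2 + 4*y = (y - 4)*(y^2 - y) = (y - 4)*(y - 1)*(y)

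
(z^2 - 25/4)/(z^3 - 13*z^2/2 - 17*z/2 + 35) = (z - 5/2)/(z^2 - 9*z + 14)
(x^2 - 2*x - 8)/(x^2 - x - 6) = (x - 4)/(x - 3)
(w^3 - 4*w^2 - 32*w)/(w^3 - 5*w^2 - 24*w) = (w + 4)/(w + 3)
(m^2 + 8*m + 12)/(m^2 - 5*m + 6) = (m^2 + 8*m + 12)/(m^2 - 5*m + 6)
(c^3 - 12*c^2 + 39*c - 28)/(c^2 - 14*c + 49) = (c^2 - 5*c + 4)/(c - 7)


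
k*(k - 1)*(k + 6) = k^3 + 5*k^2 - 6*k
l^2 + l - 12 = (l - 3)*(l + 4)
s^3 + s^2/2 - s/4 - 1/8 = (s - 1/2)*(s + 1/2)^2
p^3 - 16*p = p*(p - 4)*(p + 4)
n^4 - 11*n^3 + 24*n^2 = n^2*(n - 8)*(n - 3)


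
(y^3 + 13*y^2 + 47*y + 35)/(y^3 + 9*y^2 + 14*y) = (y^2 + 6*y + 5)/(y*(y + 2))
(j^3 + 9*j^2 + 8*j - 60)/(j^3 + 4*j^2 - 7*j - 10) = (j + 6)/(j + 1)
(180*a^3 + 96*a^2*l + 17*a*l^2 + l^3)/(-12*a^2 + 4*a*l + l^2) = (-30*a^2 - 11*a*l - l^2)/(2*a - l)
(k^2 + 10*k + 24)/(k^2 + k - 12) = (k + 6)/(k - 3)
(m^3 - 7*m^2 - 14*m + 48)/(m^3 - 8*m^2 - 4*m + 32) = (m + 3)/(m + 2)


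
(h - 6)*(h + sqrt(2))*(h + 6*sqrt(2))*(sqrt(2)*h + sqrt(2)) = sqrt(2)*h^4 - 5*sqrt(2)*h^3 + 14*h^3 - 70*h^2 + 6*sqrt(2)*h^2 - 60*sqrt(2)*h - 84*h - 72*sqrt(2)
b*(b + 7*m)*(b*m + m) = b^3*m + 7*b^2*m^2 + b^2*m + 7*b*m^2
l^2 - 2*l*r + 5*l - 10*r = (l + 5)*(l - 2*r)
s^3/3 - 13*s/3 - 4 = (s/3 + 1)*(s - 4)*(s + 1)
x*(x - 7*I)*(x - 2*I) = x^3 - 9*I*x^2 - 14*x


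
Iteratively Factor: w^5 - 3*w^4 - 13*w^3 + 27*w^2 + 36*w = (w)*(w^4 - 3*w^3 - 13*w^2 + 27*w + 36) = w*(w - 4)*(w^3 + w^2 - 9*w - 9) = w*(w - 4)*(w + 3)*(w^2 - 2*w - 3) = w*(w - 4)*(w - 3)*(w + 3)*(w + 1)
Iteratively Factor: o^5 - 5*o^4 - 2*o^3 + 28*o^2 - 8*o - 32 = (o - 4)*(o^4 - o^3 - 6*o^2 + 4*o + 8) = (o - 4)*(o + 2)*(o^3 - 3*o^2 + 4) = (o - 4)*(o - 2)*(o + 2)*(o^2 - o - 2) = (o - 4)*(o - 2)^2*(o + 2)*(o + 1)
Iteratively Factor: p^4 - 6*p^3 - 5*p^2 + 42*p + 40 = (p - 4)*(p^3 - 2*p^2 - 13*p - 10) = (p - 4)*(p + 2)*(p^2 - 4*p - 5) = (p - 5)*(p - 4)*(p + 2)*(p + 1)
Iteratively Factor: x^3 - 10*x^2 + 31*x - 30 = (x - 3)*(x^2 - 7*x + 10) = (x - 5)*(x - 3)*(x - 2)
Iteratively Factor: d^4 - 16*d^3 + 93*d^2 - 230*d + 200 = (d - 5)*(d^3 - 11*d^2 + 38*d - 40) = (d - 5)*(d - 4)*(d^2 - 7*d + 10) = (d - 5)*(d - 4)*(d - 2)*(d - 5)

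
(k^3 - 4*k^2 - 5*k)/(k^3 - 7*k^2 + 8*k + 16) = k*(k - 5)/(k^2 - 8*k + 16)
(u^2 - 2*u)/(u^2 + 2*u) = (u - 2)/(u + 2)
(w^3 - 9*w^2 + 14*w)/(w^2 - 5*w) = (w^2 - 9*w + 14)/(w - 5)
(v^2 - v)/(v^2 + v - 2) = v/(v + 2)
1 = 1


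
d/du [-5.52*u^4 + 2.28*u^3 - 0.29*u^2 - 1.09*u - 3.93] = -22.08*u^3 + 6.84*u^2 - 0.58*u - 1.09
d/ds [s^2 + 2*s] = 2*s + 2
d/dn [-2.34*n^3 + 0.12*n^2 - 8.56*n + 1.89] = -7.02*n^2 + 0.24*n - 8.56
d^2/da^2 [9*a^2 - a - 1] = 18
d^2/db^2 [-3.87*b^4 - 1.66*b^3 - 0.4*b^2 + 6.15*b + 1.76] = -46.44*b^2 - 9.96*b - 0.8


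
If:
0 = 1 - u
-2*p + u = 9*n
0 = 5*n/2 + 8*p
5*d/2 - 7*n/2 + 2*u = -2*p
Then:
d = -202/335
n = 8/67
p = -5/134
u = 1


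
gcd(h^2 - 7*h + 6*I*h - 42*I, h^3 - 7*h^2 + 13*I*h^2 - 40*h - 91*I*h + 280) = h - 7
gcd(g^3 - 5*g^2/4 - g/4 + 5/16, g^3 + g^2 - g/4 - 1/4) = g^2 - 1/4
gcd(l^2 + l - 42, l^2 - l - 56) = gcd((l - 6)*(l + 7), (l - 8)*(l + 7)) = l + 7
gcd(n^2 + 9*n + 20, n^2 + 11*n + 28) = n + 4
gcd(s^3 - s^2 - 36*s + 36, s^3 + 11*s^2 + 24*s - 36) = s^2 + 5*s - 6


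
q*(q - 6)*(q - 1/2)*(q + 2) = q^4 - 9*q^3/2 - 10*q^2 + 6*q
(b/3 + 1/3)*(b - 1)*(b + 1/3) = b^3/3 + b^2/9 - b/3 - 1/9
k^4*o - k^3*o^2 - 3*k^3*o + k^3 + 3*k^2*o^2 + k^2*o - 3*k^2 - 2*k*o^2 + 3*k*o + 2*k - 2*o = (k - 2)*(k - 1)*(k - o)*(k*o + 1)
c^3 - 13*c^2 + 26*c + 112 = (c - 8)*(c - 7)*(c + 2)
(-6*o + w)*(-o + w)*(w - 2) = 6*o^2*w - 12*o^2 - 7*o*w^2 + 14*o*w + w^3 - 2*w^2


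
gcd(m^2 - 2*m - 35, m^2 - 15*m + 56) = m - 7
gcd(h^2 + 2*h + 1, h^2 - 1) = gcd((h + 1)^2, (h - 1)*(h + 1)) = h + 1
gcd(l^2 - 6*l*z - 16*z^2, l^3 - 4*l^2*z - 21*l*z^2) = 1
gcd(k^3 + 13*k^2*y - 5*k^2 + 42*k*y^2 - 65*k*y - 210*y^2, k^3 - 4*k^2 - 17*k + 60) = k - 5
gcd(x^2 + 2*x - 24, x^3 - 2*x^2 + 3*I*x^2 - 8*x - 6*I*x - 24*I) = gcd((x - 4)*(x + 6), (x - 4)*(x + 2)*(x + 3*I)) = x - 4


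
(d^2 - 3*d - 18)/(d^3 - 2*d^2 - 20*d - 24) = (d + 3)/(d^2 + 4*d + 4)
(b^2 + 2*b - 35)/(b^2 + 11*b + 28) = (b - 5)/(b + 4)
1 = 1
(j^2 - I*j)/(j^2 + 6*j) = (j - I)/(j + 6)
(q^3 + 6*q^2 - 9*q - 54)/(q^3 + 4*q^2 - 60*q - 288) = (q^2 - 9)/(q^2 - 2*q - 48)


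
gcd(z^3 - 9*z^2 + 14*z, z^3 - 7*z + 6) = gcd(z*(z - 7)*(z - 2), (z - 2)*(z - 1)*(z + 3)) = z - 2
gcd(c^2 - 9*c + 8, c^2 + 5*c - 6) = c - 1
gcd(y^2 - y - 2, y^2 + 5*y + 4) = y + 1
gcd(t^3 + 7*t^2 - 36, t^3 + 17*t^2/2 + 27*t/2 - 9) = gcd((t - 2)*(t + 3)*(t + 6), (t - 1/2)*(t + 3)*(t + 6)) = t^2 + 9*t + 18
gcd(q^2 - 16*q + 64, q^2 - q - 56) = q - 8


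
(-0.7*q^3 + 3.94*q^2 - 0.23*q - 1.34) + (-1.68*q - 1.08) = -0.7*q^3 + 3.94*q^2 - 1.91*q - 2.42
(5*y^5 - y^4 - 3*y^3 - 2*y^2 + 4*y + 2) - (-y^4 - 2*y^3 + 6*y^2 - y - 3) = 5*y^5 - y^3 - 8*y^2 + 5*y + 5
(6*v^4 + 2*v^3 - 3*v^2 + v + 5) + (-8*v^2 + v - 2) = 6*v^4 + 2*v^3 - 11*v^2 + 2*v + 3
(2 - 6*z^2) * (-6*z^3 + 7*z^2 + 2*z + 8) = 36*z^5 - 42*z^4 - 24*z^3 - 34*z^2 + 4*z + 16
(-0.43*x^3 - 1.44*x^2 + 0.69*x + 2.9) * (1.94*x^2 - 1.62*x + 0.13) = -0.8342*x^5 - 2.097*x^4 + 3.6155*x^3 + 4.321*x^2 - 4.6083*x + 0.377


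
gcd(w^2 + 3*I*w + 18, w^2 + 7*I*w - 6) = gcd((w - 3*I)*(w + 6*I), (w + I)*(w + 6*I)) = w + 6*I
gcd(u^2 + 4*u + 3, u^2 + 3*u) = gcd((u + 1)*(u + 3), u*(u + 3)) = u + 3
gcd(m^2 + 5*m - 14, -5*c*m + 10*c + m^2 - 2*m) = m - 2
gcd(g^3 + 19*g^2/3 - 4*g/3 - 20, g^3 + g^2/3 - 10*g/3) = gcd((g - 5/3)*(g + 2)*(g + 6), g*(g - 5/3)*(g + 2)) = g^2 + g/3 - 10/3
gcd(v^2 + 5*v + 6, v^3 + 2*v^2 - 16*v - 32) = v + 2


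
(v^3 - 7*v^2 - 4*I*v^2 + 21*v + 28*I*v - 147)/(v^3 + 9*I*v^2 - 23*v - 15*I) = (v^2 - 7*v*(1 + I) + 49*I)/(v^2 + 6*I*v - 5)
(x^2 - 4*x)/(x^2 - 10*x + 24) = x/(x - 6)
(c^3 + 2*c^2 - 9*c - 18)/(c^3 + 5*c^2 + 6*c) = (c - 3)/c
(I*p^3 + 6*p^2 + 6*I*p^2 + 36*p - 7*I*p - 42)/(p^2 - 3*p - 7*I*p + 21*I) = (I*p^3 + 6*p^2*(1 + I) + p*(36 - 7*I) - 42)/(p^2 - p*(3 + 7*I) + 21*I)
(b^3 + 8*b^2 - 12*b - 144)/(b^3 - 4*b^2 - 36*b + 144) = (b + 6)/(b - 6)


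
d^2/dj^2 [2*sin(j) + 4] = -2*sin(j)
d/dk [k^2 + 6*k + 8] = 2*k + 6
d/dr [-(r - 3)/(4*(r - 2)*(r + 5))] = (r^2 - 6*r + 1)/(4*(r^4 + 6*r^3 - 11*r^2 - 60*r + 100))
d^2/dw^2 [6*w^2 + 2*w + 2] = 12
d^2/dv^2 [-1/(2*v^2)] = -3/v^4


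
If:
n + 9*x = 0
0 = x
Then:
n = 0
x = 0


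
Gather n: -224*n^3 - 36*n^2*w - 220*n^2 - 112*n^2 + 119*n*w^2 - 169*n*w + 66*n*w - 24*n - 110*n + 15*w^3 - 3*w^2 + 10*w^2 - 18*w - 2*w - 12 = -224*n^3 + n^2*(-36*w - 332) + n*(119*w^2 - 103*w - 134) + 15*w^3 + 7*w^2 - 20*w - 12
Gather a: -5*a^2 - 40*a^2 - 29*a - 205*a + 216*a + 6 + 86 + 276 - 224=-45*a^2 - 18*a + 144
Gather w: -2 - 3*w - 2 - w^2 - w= -w^2 - 4*w - 4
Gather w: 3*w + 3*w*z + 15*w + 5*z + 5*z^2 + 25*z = w*(3*z + 18) + 5*z^2 + 30*z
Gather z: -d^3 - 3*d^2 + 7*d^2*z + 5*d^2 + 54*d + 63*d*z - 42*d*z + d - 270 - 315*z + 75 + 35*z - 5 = -d^3 + 2*d^2 + 55*d + z*(7*d^2 + 21*d - 280) - 200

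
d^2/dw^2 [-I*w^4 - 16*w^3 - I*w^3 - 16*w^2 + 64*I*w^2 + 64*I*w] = -12*I*w^2 - 6*w*(16 + I) - 32 + 128*I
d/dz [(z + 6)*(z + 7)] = 2*z + 13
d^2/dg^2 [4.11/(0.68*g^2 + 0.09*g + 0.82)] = (-3.800928*g^2 - 0.503064*g + 4.11*(1.36*g + 0.09)*(2.72*g + 0.18) - 4.583472)/(0.68*g^2 + 0.09*g + 0.82)^3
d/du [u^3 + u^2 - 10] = u*(3*u + 2)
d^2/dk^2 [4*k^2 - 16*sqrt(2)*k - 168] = 8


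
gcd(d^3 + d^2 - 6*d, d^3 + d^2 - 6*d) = d^3 + d^2 - 6*d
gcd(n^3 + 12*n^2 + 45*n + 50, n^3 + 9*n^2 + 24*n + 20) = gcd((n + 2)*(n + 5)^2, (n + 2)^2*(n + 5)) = n^2 + 7*n + 10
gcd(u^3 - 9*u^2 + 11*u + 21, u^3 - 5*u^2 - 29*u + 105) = u^2 - 10*u + 21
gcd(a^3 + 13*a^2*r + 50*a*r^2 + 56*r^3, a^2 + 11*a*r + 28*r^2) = a^2 + 11*a*r + 28*r^2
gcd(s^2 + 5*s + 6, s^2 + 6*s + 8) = s + 2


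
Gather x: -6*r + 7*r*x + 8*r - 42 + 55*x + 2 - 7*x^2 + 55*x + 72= 2*r - 7*x^2 + x*(7*r + 110) + 32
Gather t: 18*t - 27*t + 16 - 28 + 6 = -9*t - 6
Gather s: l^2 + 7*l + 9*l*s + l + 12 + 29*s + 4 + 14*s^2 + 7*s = l^2 + 8*l + 14*s^2 + s*(9*l + 36) + 16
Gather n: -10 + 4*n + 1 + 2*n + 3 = 6*n - 6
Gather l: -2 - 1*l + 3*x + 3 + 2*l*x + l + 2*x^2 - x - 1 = 2*l*x + 2*x^2 + 2*x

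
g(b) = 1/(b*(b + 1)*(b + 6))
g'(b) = -1/(b*(b + 1)*(b + 6)^2) - 1/(b*(b + 1)^2*(b + 6)) - 1/(b^2*(b + 1)*(b + 6)) = (-b*(b + 1) - b*(b + 6) - (b + 1)*(b + 6))/(b^2*(b + 1)^2*(b + 6)^2)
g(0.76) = 0.11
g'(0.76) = -0.22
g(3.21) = 0.01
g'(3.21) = -0.01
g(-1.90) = 0.14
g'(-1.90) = 0.20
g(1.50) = 0.04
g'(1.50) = -0.04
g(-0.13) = -1.51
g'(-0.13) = -9.60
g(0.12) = 1.22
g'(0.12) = -11.42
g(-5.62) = 0.10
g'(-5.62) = -0.23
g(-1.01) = 19.84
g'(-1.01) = 1999.84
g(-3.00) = 0.06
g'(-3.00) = 0.03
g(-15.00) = 0.00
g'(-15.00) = 0.00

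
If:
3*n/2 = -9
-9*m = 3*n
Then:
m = 2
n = -6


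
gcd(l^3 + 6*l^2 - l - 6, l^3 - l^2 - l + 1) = l^2 - 1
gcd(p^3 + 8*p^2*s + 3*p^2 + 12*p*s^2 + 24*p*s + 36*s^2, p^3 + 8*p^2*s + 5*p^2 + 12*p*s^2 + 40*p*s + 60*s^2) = p^2 + 8*p*s + 12*s^2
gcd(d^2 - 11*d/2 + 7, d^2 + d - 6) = d - 2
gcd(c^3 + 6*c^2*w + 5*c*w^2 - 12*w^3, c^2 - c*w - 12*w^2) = c + 3*w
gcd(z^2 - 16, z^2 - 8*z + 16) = z - 4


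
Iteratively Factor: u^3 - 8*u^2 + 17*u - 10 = (u - 5)*(u^2 - 3*u + 2) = (u - 5)*(u - 2)*(u - 1)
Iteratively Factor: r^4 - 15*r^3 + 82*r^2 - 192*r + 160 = (r - 5)*(r^3 - 10*r^2 + 32*r - 32) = (r - 5)*(r - 4)*(r^2 - 6*r + 8) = (r - 5)*(r - 4)*(r - 2)*(r - 4)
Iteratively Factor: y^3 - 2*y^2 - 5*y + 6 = (y - 3)*(y^2 + y - 2) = (y - 3)*(y + 2)*(y - 1)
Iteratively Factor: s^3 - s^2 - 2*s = (s - 2)*(s^2 + s) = (s - 2)*(s + 1)*(s)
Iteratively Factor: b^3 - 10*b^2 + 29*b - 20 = (b - 1)*(b^2 - 9*b + 20) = (b - 5)*(b - 1)*(b - 4)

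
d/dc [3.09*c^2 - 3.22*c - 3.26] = 6.18*c - 3.22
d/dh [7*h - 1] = 7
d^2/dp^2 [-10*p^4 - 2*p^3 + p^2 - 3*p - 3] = -120*p^2 - 12*p + 2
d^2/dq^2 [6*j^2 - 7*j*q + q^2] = 2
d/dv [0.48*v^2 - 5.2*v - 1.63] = 0.96*v - 5.2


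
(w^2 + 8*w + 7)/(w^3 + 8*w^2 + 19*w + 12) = (w + 7)/(w^2 + 7*w + 12)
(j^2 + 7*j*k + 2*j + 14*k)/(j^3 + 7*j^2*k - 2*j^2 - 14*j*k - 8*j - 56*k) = 1/(j - 4)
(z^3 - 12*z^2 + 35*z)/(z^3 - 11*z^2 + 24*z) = (z^2 - 12*z + 35)/(z^2 - 11*z + 24)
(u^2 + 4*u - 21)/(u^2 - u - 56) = (u - 3)/(u - 8)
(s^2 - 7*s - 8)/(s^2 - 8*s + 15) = (s^2 - 7*s - 8)/(s^2 - 8*s + 15)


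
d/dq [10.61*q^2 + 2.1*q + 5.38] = 21.22*q + 2.1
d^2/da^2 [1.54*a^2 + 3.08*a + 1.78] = 3.08000000000000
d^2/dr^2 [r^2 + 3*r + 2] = 2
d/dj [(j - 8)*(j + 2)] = 2*j - 6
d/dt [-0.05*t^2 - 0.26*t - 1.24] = -0.1*t - 0.26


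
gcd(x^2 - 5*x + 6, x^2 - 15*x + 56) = 1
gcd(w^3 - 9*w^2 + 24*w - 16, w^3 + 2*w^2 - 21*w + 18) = w - 1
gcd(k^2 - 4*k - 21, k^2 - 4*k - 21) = k^2 - 4*k - 21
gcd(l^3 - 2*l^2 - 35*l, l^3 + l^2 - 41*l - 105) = l^2 - 2*l - 35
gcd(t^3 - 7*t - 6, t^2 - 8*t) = 1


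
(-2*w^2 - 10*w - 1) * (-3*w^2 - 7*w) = 6*w^4 + 44*w^3 + 73*w^2 + 7*w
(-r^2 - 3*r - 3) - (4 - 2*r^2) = r^2 - 3*r - 7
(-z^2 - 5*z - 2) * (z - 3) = -z^3 - 2*z^2 + 13*z + 6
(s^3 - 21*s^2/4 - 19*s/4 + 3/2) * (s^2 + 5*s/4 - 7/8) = s^5 - 4*s^4 - 195*s^3/16 + 5*s^2/32 + 193*s/32 - 21/16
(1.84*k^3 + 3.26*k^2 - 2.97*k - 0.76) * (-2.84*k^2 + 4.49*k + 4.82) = -5.2256*k^5 - 0.996799999999997*k^4 + 31.941*k^3 + 4.5363*k^2 - 17.7278*k - 3.6632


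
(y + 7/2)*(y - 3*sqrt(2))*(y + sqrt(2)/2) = y^3 - 5*sqrt(2)*y^2/2 + 7*y^2/2 - 35*sqrt(2)*y/4 - 3*y - 21/2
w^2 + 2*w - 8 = (w - 2)*(w + 4)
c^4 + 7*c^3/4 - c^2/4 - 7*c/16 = c*(c - 1/2)*(c + 1/2)*(c + 7/4)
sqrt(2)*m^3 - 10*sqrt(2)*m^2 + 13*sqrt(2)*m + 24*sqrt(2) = (m - 8)*(m - 3)*(sqrt(2)*m + sqrt(2))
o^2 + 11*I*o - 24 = (o + 3*I)*(o + 8*I)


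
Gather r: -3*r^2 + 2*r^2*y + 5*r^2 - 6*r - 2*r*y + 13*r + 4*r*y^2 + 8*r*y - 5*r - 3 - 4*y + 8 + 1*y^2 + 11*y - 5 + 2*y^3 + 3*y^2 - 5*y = r^2*(2*y + 2) + r*(4*y^2 + 6*y + 2) + 2*y^3 + 4*y^2 + 2*y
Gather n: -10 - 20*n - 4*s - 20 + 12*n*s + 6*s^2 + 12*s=n*(12*s - 20) + 6*s^2 + 8*s - 30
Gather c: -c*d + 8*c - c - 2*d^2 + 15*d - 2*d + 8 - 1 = c*(7 - d) - 2*d^2 + 13*d + 7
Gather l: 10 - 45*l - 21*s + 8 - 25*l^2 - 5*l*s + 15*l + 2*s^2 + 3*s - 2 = -25*l^2 + l*(-5*s - 30) + 2*s^2 - 18*s + 16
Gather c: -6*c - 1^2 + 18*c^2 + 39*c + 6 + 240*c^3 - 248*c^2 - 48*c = 240*c^3 - 230*c^2 - 15*c + 5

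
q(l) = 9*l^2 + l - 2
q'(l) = 18*l + 1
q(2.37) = 50.92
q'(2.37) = 43.66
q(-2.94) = 72.85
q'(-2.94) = -51.92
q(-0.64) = 1.05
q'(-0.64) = -10.52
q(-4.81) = 201.41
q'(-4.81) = -85.58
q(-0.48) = -0.41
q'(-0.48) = -7.64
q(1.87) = 31.34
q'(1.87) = 34.66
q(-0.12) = -1.99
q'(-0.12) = -1.16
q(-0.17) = -1.91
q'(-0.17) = -2.06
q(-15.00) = 2008.00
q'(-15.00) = -269.00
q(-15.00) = 2008.00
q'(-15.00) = -269.00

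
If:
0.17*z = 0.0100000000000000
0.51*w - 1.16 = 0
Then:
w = 2.27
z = 0.06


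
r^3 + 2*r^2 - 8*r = r*(r - 2)*(r + 4)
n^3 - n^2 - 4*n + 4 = (n - 2)*(n - 1)*(n + 2)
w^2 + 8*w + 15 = (w + 3)*(w + 5)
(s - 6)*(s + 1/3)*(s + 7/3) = s^3 - 10*s^2/3 - 137*s/9 - 14/3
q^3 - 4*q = q*(q - 2)*(q + 2)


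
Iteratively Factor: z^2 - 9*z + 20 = (z - 4)*(z - 5)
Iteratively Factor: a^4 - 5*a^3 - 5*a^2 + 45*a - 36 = (a - 4)*(a^3 - a^2 - 9*a + 9) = (a - 4)*(a + 3)*(a^2 - 4*a + 3) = (a - 4)*(a - 3)*(a + 3)*(a - 1)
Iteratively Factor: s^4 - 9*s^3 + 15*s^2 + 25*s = (s + 1)*(s^3 - 10*s^2 + 25*s) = (s - 5)*(s + 1)*(s^2 - 5*s) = (s - 5)^2*(s + 1)*(s)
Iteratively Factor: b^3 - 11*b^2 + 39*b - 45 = (b - 3)*(b^2 - 8*b + 15) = (b - 3)^2*(b - 5)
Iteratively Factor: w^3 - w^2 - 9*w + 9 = (w + 3)*(w^2 - 4*w + 3) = (w - 1)*(w + 3)*(w - 3)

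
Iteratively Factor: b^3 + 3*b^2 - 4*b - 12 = (b + 2)*(b^2 + b - 6) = (b + 2)*(b + 3)*(b - 2)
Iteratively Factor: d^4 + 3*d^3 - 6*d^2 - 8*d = (d + 1)*(d^3 + 2*d^2 - 8*d) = (d - 2)*(d + 1)*(d^2 + 4*d) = d*(d - 2)*(d + 1)*(d + 4)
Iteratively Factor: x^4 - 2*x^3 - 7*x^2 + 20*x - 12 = (x - 1)*(x^3 - x^2 - 8*x + 12) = (x - 2)*(x - 1)*(x^2 + x - 6) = (x - 2)^2*(x - 1)*(x + 3)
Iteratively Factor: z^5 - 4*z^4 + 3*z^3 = (z)*(z^4 - 4*z^3 + 3*z^2) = z^2*(z^3 - 4*z^2 + 3*z) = z^2*(z - 3)*(z^2 - z) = z^2*(z - 3)*(z - 1)*(z)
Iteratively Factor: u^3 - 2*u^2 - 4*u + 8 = (u + 2)*(u^2 - 4*u + 4) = (u - 2)*(u + 2)*(u - 2)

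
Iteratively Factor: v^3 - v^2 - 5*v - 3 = (v + 1)*(v^2 - 2*v - 3) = (v + 1)^2*(v - 3)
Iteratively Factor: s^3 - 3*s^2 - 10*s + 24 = (s - 2)*(s^2 - s - 12) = (s - 2)*(s + 3)*(s - 4)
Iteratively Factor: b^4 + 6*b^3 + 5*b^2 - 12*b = (b - 1)*(b^3 + 7*b^2 + 12*b) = (b - 1)*(b + 4)*(b^2 + 3*b) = b*(b - 1)*(b + 4)*(b + 3)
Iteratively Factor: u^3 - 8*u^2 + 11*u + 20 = (u - 4)*(u^2 - 4*u - 5) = (u - 4)*(u + 1)*(u - 5)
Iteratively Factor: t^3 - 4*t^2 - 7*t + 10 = (t - 5)*(t^2 + t - 2) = (t - 5)*(t - 1)*(t + 2)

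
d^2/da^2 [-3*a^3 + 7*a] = -18*a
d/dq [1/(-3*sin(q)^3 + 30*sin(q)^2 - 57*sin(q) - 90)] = (3*sin(q)^2 - 20*sin(q) + 19)*cos(q)/(3*(sin(q)^3 - 10*sin(q)^2 + 19*sin(q) + 30)^2)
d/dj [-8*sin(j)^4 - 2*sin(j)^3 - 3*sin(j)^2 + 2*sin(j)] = 2*(-16*sin(j)^3 - 3*sin(j)^2 - 3*sin(j) + 1)*cos(j)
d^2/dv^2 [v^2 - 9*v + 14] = 2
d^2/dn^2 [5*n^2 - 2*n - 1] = 10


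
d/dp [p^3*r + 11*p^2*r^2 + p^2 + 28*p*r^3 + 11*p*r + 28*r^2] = 3*p^2*r + 22*p*r^2 + 2*p + 28*r^3 + 11*r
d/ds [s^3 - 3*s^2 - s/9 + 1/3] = 3*s^2 - 6*s - 1/9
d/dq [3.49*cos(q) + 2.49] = -3.49*sin(q)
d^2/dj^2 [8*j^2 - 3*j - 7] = 16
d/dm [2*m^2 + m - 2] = 4*m + 1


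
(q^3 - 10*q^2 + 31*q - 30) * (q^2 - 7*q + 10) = q^5 - 17*q^4 + 111*q^3 - 347*q^2 + 520*q - 300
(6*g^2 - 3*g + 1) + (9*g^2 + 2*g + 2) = 15*g^2 - g + 3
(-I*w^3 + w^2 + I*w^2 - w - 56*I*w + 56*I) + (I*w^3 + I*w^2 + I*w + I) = w^2 + 2*I*w^2 - w - 55*I*w + 57*I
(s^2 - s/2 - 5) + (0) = s^2 - s/2 - 5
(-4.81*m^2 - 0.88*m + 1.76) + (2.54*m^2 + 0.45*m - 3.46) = -2.27*m^2 - 0.43*m - 1.7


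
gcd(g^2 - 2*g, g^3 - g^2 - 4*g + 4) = g - 2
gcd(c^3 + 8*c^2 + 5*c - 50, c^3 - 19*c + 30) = c^2 + 3*c - 10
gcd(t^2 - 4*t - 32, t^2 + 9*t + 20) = t + 4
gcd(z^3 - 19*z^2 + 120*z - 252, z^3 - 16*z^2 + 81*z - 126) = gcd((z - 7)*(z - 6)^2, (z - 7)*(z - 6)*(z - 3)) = z^2 - 13*z + 42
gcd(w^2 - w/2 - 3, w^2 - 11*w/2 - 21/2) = w + 3/2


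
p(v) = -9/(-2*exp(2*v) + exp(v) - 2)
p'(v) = -9*(4*exp(2*v) - exp(v))/(-2*exp(2*v) + exp(v) - 2)^2 = (9 - 36*exp(v))*exp(v)/(2*exp(2*v) - exp(v) + 2)^2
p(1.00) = 0.64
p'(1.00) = -1.22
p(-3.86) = 4.55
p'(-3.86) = 0.04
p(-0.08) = 3.24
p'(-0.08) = -2.89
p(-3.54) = 4.56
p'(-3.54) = 0.06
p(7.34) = 0.00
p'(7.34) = -0.00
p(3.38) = 0.01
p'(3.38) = -0.01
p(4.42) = 0.00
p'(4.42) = -0.00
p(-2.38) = 4.68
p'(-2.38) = 0.14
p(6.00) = 0.00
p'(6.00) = 0.00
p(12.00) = 0.00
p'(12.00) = 0.00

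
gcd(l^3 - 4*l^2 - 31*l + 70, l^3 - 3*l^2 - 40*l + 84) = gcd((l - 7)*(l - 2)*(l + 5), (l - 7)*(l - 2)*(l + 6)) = l^2 - 9*l + 14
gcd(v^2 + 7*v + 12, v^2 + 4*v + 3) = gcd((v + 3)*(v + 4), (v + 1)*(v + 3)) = v + 3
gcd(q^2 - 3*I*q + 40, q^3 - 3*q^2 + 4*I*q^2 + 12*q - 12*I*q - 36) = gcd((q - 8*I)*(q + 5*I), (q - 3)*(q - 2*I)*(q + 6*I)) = 1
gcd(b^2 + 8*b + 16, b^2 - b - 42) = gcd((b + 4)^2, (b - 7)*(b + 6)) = 1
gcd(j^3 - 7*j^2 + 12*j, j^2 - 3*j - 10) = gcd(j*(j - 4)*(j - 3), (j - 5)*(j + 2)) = 1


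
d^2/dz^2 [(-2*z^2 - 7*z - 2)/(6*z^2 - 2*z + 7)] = 12*(-46*z^3 + 6*z^2 + 159*z - 20)/(216*z^6 - 216*z^5 + 828*z^4 - 512*z^3 + 966*z^2 - 294*z + 343)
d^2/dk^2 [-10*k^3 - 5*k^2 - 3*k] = -60*k - 10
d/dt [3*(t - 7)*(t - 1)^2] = 9*(t - 5)*(t - 1)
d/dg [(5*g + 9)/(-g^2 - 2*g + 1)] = (5*g^2 + 18*g + 23)/(g^4 + 4*g^3 + 2*g^2 - 4*g + 1)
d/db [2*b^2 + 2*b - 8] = 4*b + 2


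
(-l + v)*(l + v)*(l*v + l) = -l^3*v - l^3 + l*v^3 + l*v^2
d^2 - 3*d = d*(d - 3)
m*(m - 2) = m^2 - 2*m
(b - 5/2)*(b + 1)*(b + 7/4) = b^3 + b^2/4 - 41*b/8 - 35/8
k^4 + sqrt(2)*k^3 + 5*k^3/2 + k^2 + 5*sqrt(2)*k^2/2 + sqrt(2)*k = k*(k + 1/2)*(k + 2)*(k + sqrt(2))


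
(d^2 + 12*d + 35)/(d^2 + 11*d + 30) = (d + 7)/(d + 6)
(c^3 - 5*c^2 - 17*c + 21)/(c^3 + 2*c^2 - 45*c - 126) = (c - 1)/(c + 6)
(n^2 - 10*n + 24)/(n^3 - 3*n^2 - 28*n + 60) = (n - 4)/(n^2 + 3*n - 10)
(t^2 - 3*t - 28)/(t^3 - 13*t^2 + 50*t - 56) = (t + 4)/(t^2 - 6*t + 8)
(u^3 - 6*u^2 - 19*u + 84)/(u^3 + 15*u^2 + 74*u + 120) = (u^2 - 10*u + 21)/(u^2 + 11*u + 30)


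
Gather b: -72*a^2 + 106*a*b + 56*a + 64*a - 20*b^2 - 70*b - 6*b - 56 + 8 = -72*a^2 + 120*a - 20*b^2 + b*(106*a - 76) - 48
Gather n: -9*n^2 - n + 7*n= -9*n^2 + 6*n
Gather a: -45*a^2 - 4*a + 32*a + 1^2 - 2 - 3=-45*a^2 + 28*a - 4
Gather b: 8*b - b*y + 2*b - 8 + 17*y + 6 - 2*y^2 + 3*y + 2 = b*(10 - y) - 2*y^2 + 20*y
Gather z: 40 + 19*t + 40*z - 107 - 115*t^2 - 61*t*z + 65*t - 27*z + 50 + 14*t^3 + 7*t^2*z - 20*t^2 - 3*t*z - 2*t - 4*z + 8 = 14*t^3 - 135*t^2 + 82*t + z*(7*t^2 - 64*t + 9) - 9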